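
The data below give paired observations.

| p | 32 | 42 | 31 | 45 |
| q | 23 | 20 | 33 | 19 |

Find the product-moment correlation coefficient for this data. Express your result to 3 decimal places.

n = 4, Σp = 150, Σq = 95, Σp² = 5774, Σq² = 2379, Σpq = 3454
nΣpq − ΣpΣq = 13816 − 14250 = -434
nΣp² − (Σp)² = 23096 − 22500 = 596; nΣq² − (Σq)² = 9516 − 9025 = 491
r = -434 / √(596 × 491) = -434 / 540.9584 ≈ -0.802

-0.802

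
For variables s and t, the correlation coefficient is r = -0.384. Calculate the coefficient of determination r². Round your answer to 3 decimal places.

r² = (-0.384)² = 0.147

0.147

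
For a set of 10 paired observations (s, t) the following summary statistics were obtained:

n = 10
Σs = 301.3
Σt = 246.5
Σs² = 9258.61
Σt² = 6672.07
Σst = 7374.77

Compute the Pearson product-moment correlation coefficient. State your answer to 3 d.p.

-0.159

r = (nΣst − ΣsΣt) / √[(nΣs² − (Σs)²)(nΣt² − (Σt)²)]
Numerator: 10×7374.77 − 301.3×246.5 = -522.75
Denominator: √[(92586.1 − 90781.69)(66720.7 − 60762.25)] = √[1804.41 × 5958.45] = 3278.9460
r = -522.75 / 3278.9460 ≈ -0.159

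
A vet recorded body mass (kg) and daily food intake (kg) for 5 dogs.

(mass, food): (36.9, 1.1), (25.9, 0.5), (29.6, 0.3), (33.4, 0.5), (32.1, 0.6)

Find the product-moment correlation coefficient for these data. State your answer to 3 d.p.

n = 5, Σx = 157.9, Σy = 3, Σx² = 5054.55, Σy² = 2.16, Σxy = 98.38
nΣxy − ΣxΣy = 491.9 − 473.7 = 18.2
nΣx² − (Σx)² = 25272.75 − 24932.41 = 340.34; nΣy² − (Σy)² = 10.8 − 9 = 1.8
r = 18.2 / √(340.34 × 1.8) = 18.2 / 24.7510 ≈ 0.735

0.735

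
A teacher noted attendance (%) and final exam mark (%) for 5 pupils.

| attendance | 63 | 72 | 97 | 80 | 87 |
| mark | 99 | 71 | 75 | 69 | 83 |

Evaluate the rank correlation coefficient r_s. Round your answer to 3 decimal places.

-0.200

Rank attendance: 1, 2, 5, 3, 4
Rank mark: 5, 2, 3, 1, 4
d = rank(attendance) − rank(mark): -4, 0, 2, 2, 0; Σd² = 24
ρ = 1 − 6Σd² / [n(n²−1)] = 1 − 6×24 / (5×24) = 1 − 144/120 ≈ -0.200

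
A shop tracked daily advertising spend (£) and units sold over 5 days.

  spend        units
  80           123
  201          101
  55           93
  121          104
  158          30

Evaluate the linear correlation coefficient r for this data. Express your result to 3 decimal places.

-0.348

n = 5, Σx = 615, Σy = 451, Σx² = 89431, Σy² = 45695, Σxy = 52580
nΣxy − ΣxΣy = 262900 − 277365 = -14465
nΣx² − (Σx)² = 447155 − 378225 = 68930; nΣy² − (Σy)² = 228475 − 203401 = 25074
r = -14465 / √(68930 × 25074) = -14465 / 41573.4389 ≈ -0.348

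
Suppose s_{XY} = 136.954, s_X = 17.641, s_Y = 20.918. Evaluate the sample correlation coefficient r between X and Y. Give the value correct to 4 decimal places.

0.3711

r = Cov(X,Y) / (s_X · s_Y) = 136.954 / (17.641 × 20.918)
  = 136.954 / 369.0144 ≈ 0.3711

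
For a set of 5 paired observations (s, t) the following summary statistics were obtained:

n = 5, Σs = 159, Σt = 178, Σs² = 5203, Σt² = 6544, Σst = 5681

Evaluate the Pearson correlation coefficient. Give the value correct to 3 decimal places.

0.118

r = (nΣst − ΣsΣt) / √[(nΣs² − (Σs)²)(nΣt² − (Σt)²)]
Numerator: 5×5681 − 159×178 = 103
Denominator: √[(26015 − 25281)(32720 − 31684)] = √[734 × 1036] = 872.0229
r = 103 / 872.0229 ≈ 0.118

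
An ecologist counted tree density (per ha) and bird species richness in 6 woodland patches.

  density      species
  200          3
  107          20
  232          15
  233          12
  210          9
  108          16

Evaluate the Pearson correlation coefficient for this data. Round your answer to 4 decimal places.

n = 6, Σx = 1090, Σy = 75, Σx² = 215326, Σy² = 1115, Σxy = 12634
nΣxy − ΣxΣy = 75804 − 81750 = -5946
nΣx² − (Σx)² = 1291956 − 1188100 = 103856; nΣy² − (Σy)² = 6690 − 5625 = 1065
r = -5946 / √(103856 × 1065) = -5946 / 10516.9691 ≈ -0.5654

-0.5654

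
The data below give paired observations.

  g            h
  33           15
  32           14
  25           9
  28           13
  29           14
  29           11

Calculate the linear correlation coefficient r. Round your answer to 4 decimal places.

n = 6, Σg = 176, Σh = 76, Σg² = 5204, Σh² = 988, Σgh = 2257
nΣgh − ΣgΣh = 13542 − 13376 = 166
nΣg² − (Σg)² = 31224 − 30976 = 248; nΣh² − (Σh)² = 5928 − 5776 = 152
r = 166 / √(248 × 152) = 166 / 194.1546 ≈ 0.8550

0.8550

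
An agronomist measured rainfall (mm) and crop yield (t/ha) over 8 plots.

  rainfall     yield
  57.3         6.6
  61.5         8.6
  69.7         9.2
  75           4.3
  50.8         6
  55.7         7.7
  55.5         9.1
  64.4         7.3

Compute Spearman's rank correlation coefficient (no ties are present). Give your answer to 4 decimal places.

-0.0238

Rank rainfall: 4, 5, 7, 8, 1, 3, 2, 6
Rank yield: 3, 6, 8, 1, 2, 5, 7, 4
d = rank(rainfall) − rank(yield): 1, -1, -1, 7, -1, -2, -5, 2; Σd² = 86
ρ = 1 − 6Σd² / [n(n²−1)] = 1 − 6×86 / (8×63) = 1 − 516/504 ≈ -0.0238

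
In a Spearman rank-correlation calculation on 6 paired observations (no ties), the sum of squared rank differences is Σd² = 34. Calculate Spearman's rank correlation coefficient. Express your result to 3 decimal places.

0.029

ρ = 1 − 6Σd² / [n(n²−1)] = 1 − 6×34 / (6×35)
  = 1 − 204/210 = 1 − 0.9714 ≈ 0.029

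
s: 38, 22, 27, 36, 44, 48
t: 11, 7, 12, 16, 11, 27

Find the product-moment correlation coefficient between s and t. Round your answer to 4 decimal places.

0.7007

n = 6, Σs = 215, Σt = 84, Σs² = 8193, Σt² = 1420, Σst = 3252
nΣst − ΣsΣt = 19512 − 18060 = 1452
nΣs² − (Σs)² = 49158 − 46225 = 2933; nΣt² − (Σt)² = 8520 − 7056 = 1464
r = 1452 / √(2933 × 1464) = 1452 / 2072.1757 ≈ 0.7007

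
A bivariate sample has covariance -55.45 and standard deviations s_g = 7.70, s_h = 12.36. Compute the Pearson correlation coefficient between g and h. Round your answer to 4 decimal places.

-0.5826

r = Cov(g,h) / (s_g · s_h) = -55.45 / (7.70 × 12.36)
  = -55.45 / 95.1720 ≈ -0.5826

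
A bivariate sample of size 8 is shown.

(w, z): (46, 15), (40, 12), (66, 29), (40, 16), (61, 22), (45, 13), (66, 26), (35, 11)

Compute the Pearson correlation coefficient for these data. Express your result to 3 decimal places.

0.955

n = 8, Σw = 399, Σz = 144, Σw² = 20999, Σz² = 2916, Σwz = 7752
nΣwz − ΣwΣz = 62016 − 57456 = 4560
nΣw² − (Σw)² = 167992 − 159201 = 8791; nΣz² − (Σz)² = 23328 − 20736 = 2592
r = 4560 / √(8791 × 2592) = 4560 / 4773.4968 ≈ 0.955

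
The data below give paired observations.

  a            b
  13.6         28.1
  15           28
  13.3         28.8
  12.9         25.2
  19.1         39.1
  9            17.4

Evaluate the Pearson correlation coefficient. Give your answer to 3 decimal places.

0.978

n = 6, Σa = 82.9, Σb = 166.6, Σa² = 1199.07, Σb² = 4869.66, Σab = 2413.69
nΣab − ΣaΣb = 14482.14 − 13811.14 = 671
nΣa² − (Σa)² = 7194.42 − 6872.41 = 322.01; nΣb² − (Σb)² = 29217.96 − 27755.56 = 1462.4
r = 671 / √(322.01 × 1462.4) = 671 / 686.2269 ≈ 0.978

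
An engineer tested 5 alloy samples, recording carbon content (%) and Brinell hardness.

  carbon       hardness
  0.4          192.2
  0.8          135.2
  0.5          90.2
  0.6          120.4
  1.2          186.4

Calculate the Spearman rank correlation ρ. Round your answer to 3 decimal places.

0.000

Rank carbon: 1, 4, 2, 3, 5
Rank hardness: 5, 3, 1, 2, 4
d = rank(carbon) − rank(hardness): -4, 1, 1, 1, 1; Σd² = 20
ρ = 1 − 6Σd² / [n(n²−1)] = 1 − 6×20 / (5×24) = 1 − 120/120 ≈ 0.000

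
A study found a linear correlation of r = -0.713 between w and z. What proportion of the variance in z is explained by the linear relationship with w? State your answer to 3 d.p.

r² = (-0.713)² = 0.508

0.508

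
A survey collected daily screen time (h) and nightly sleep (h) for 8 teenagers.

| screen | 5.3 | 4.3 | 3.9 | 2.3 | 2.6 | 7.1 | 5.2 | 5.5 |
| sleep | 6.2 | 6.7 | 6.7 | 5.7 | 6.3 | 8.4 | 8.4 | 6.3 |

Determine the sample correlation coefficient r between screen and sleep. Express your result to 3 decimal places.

n = 8, Σx = 36.2, Σy = 54.7, Σx² = 181.54, Σy² = 381.21, Σxy = 255.26
nΣxy − ΣxΣy = 2042.08 − 1980.14 = 61.94
nΣx² − (Σx)² = 1452.32 − 1310.44 = 141.88; nΣy² − (Σy)² = 3049.68 − 2992.09 = 57.59
r = 61.94 / √(141.88 × 57.59) = 61.94 / 90.3929 ≈ 0.685

0.685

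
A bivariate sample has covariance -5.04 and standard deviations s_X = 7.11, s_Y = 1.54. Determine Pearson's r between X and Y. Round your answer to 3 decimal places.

-0.460

r = Cov(X,Y) / (s_X · s_Y) = -5.04 / (7.11 × 1.54)
  = -5.04 / 10.9494 ≈ -0.460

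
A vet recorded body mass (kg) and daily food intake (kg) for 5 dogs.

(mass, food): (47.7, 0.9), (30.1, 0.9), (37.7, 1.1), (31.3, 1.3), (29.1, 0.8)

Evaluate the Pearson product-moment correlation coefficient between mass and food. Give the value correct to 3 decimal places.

-0.071

n = 5, Σx = 175.9, Σy = 5, Σx² = 6429.09, Σy² = 5.16, Σxy = 175.46
nΣxy − ΣxΣy = 877.3 − 879.5 = -2.2
nΣx² − (Σx)² = 32145.45 − 30940.81 = 1204.64; nΣy² − (Σy)² = 25.8 − 25 = 0.8
r = -2.2 / √(1204.64 × 0.8) = -2.2 / 31.0437 ≈ -0.071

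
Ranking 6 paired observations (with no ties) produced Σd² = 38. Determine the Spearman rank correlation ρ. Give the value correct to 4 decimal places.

-0.0857

ρ = 1 − 6Σd² / [n(n²−1)] = 1 − 6×38 / (6×35)
  = 1 − 228/210 = 1 − 1.08571 ≈ -0.0857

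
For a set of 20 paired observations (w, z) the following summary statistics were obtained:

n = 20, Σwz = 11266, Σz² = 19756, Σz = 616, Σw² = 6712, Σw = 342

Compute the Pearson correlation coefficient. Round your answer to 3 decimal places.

0.890

r = (nΣwz − ΣwΣz) / √[(nΣw² − (Σw)²)(nΣz² − (Σz)²)]
Numerator: 20×11266 − 342×616 = 14648
Denominator: √[(134240 − 116964)(395120 − 379456)] = √[17276 × 15664] = 16450.2664
r = 14648 / 16450.2664 ≈ 0.890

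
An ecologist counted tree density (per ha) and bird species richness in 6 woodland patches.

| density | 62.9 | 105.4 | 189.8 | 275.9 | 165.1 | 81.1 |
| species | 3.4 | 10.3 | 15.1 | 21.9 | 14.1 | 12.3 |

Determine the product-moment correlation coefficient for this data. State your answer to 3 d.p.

n = 6, Σx = 880.2, Σy = 77.1, Σx² = 161045.64, Σy² = 1175.37, Σxy = 13533.11
nΣxy − ΣxΣy = 81198.66 − 67863.42 = 13335.24
nΣx² − (Σx)² = 966273.84 − 774752.04 = 191521.8; nΣy² − (Σy)² = 7052.22 − 5944.41 = 1107.81
r = 13335.24 / √(191521.8 × 1107.81) = 13335.24 / 14566.0484 ≈ 0.916

0.916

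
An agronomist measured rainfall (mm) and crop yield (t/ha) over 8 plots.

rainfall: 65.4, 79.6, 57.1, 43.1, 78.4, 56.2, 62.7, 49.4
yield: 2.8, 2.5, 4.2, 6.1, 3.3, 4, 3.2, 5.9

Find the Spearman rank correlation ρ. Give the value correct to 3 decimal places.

Rank rainfall: 6, 8, 4, 1, 7, 3, 5, 2
Rank yield: 2, 1, 6, 8, 4, 5, 3, 7
d = rank(rainfall) − rank(yield): 4, 7, -2, -7, 3, -2, 2, -5; Σd² = 160
ρ = 1 − 6Σd² / [n(n²−1)] = 1 − 6×160 / (8×63) = 1 − 960/504 ≈ -0.905

-0.905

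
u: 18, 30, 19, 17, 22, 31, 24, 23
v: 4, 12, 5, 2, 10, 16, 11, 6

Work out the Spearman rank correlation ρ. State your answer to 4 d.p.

Rank u: 2, 7, 3, 1, 4, 8, 6, 5
Rank v: 2, 7, 3, 1, 5, 8, 6, 4
d = rank(u) − rank(v): 0, 0, 0, 0, -1, 0, 0, 1; Σd² = 2
ρ = 1 − 6Σd² / [n(n²−1)] = 1 − 6×2 / (8×63) = 1 − 12/504 ≈ 0.9762

0.9762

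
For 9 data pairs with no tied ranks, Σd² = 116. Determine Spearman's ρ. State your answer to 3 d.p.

ρ = 1 − 6Σd² / [n(n²−1)] = 1 − 6×116 / (9×80)
  = 1 − 696/720 = 1 − 0.9667 ≈ 0.033

0.033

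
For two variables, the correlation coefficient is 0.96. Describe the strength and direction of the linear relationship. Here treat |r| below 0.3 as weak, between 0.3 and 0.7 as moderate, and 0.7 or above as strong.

strong positive

r = 0.96 > 0 so the relationship is positive.
|r| = 0.96, which falls in the strong range.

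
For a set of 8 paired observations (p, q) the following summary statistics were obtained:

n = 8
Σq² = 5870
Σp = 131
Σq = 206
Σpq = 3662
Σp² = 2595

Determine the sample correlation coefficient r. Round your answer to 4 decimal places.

0.5725

r = (nΣpq − ΣpΣq) / √[(nΣp² − (Σp)²)(nΣq² − (Σq)²)]
Numerator: 8×3662 − 131×206 = 2310
Denominator: √[(20760 − 17161)(46960 − 42436)] = √[3599 × 4524] = 4035.0807
r = 2310 / 4035.0807 ≈ 0.5725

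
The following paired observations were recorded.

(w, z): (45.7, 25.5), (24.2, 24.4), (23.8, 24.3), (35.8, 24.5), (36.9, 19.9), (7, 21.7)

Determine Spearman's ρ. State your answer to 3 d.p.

Rank w: 6, 3, 2, 4, 5, 1
Rank z: 6, 4, 3, 5, 1, 2
d = rank(w) − rank(z): 0, -1, -1, -1, 4, -1; Σd² = 20
ρ = 1 − 6Σd² / [n(n²−1)] = 1 − 6×20 / (6×35) = 1 − 120/210 ≈ 0.429

0.429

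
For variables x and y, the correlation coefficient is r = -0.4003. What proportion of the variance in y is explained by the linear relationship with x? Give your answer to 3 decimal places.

0.160

r² = (-0.4003)² = 0.160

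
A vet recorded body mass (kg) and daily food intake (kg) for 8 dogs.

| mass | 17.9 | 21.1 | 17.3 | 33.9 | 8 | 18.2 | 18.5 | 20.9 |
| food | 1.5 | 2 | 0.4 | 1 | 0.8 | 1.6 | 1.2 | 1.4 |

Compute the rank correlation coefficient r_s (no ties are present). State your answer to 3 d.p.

Rank mass: 3, 7, 2, 8, 1, 4, 5, 6
Rank food: 6, 8, 1, 3, 2, 7, 4, 5
d = rank(mass) − rank(food): -3, -1, 1, 5, -1, -3, 1, 1; Σd² = 48
ρ = 1 − 6Σd² / [n(n²−1)] = 1 − 6×48 / (8×63) = 1 − 288/504 ≈ 0.429

0.429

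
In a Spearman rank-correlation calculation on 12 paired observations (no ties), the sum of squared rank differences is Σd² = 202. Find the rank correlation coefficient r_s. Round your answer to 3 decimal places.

ρ = 1 − 6Σd² / [n(n²−1)] = 1 − 6×202 / (12×143)
  = 1 − 1212/1716 = 1 − 0.7063 ≈ 0.294

0.294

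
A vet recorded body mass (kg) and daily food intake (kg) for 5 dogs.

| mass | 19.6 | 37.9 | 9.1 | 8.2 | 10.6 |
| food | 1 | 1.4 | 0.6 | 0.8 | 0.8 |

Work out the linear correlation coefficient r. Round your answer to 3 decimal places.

n = 5, Σx = 85.4, Σy = 4.6, Σx² = 2082.98, Σy² = 4.6, Σxy = 93.16
nΣxy − ΣxΣy = 465.8 − 392.84 = 72.96
nΣx² − (Σx)² = 10414.9 − 7293.16 = 3121.74; nΣy² − (Σy)² = 23 − 21.16 = 1.84
r = 72.96 / √(3121.74 × 1.84) = 72.96 / 75.7892 ≈ 0.963

0.963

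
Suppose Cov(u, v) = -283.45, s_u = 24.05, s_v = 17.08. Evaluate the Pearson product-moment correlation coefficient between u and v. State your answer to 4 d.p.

r = Cov(u,v) / (s_u · s_v) = -283.45 / (24.05 × 17.08)
  = -283.45 / 410.7740 ≈ -0.6900

-0.6900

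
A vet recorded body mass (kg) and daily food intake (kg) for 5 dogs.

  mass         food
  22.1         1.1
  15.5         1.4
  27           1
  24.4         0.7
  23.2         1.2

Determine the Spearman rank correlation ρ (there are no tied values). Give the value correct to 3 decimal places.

Rank mass: 2, 1, 5, 4, 3
Rank food: 3, 5, 2, 1, 4
d = rank(mass) − rank(food): -1, -4, 3, 3, -1; Σd² = 36
ρ = 1 − 6Σd² / [n(n²−1)] = 1 − 6×36 / (5×24) = 1 − 216/120 ≈ -0.800

-0.800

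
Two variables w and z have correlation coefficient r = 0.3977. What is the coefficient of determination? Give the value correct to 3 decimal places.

r² = (0.3977)² = 0.158

0.158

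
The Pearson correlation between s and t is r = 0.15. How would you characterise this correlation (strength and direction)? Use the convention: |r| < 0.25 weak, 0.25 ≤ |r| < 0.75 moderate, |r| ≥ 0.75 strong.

weak positive

r = 0.15 > 0 so the relationship is positive.
|r| = 0.15, which falls in the weak range.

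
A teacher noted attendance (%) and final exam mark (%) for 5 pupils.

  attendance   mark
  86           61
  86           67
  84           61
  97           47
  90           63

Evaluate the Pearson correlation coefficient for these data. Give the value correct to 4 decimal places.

-0.8326

n = 5, Σx = 443, Σy = 299, Σx² = 39357, Σy² = 18109, Σxy = 26361
nΣxy − ΣxΣy = 131805 − 132457 = -652
nΣx² − (Σx)² = 196785 − 196249 = 536; nΣy² − (Σy)² = 90545 − 89401 = 1144
r = -652 / √(536 × 1144) = -652 / 783.0607 ≈ -0.8326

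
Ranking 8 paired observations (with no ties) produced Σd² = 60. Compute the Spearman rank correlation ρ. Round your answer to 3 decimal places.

0.286

ρ = 1 − 6Σd² / [n(n²−1)] = 1 − 6×60 / (8×63)
  = 1 − 360/504 = 1 − 0.7143 ≈ 0.286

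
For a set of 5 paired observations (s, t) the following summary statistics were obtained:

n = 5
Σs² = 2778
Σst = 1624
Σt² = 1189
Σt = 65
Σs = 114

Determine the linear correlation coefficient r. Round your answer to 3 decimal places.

r = (nΣst − ΣsΣt) / √[(nΣs² − (Σs)²)(nΣt² − (Σt)²)]
Numerator: 5×1624 − 114×65 = 710
Denominator: √[(13890 − 12996)(5945 − 4225)] = √[894 × 1720] = 1240.0323
r = 710 / 1240.0323 ≈ 0.573

0.573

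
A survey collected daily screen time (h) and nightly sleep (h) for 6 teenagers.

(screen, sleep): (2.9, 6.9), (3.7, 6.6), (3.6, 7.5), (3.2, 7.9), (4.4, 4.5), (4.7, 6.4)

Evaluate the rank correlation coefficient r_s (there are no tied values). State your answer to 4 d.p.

Rank screen: 1, 4, 3, 2, 5, 6
Rank sleep: 4, 3, 5, 6, 1, 2
d = rank(screen) − rank(sleep): -3, 1, -2, -4, 4, 4; Σd² = 62
ρ = 1 − 6Σd² / [n(n²−1)] = 1 − 6×62 / (6×35) = 1 − 372/210 ≈ -0.7714

-0.7714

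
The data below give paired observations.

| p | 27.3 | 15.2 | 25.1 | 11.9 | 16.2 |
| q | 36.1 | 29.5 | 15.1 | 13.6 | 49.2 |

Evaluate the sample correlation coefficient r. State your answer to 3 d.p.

n = 5, Σp = 95.7, Σq = 143.5, Σp² = 2010.39, Σq² = 5007.07, Σpq = 2771.82
nΣpq − ΣpΣq = 13859.1 − 13732.95 = 126.15
nΣp² − (Σp)² = 10051.95 − 9158.49 = 893.46; nΣq² − (Σq)² = 25035.35 − 20592.25 = 4443.1
r = 126.15 / √(893.46 × 4443.1) = 126.15 / 1992.4187 ≈ 0.063

0.063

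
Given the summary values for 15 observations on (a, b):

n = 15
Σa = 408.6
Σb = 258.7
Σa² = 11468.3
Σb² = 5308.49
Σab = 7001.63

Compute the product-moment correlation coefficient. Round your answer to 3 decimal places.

-0.085

r = (nΣab − ΣaΣb) / √[(nΣa² − (Σa)²)(nΣb² − (Σb)²)]
Numerator: 15×7001.63 − 408.6×258.7 = -680.37
Denominator: √[(172024.5 − 166953.96)(79627.35 − 66925.69)] = √[5070.54 × 12701.66] = 8025.2274
r = -680.37 / 8025.2274 ≈ -0.085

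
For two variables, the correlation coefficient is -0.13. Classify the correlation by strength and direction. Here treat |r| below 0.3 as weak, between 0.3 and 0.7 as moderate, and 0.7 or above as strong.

r = -0.13 < 0 so the relationship is negative.
|r| = 0.13, which falls in the weak range.

weak negative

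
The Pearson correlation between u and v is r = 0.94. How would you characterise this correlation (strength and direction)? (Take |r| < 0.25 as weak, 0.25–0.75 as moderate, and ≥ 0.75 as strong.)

r = 0.94 > 0 so the relationship is positive.
|r| = 0.94, which falls in the strong range.

strong positive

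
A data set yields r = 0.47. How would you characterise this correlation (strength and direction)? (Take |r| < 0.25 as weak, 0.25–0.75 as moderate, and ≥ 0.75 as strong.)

moderate positive

r = 0.47 > 0 so the relationship is positive.
|r| = 0.47, which falls in the moderate range.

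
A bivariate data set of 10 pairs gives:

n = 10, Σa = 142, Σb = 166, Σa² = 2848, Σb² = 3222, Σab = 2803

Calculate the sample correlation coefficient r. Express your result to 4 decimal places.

0.7158

r = (nΣab − ΣaΣb) / √[(nΣa² − (Σa)²)(nΣb² − (Σb)²)]
Numerator: 10×2803 − 142×166 = 4458
Denominator: √[(28480 − 20164)(32220 − 27556)] = √[8316 × 4664] = 6227.8266
r = 4458 / 6227.8266 ≈ 0.7158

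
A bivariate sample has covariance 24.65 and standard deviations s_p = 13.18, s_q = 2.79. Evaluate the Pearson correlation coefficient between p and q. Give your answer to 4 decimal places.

0.6703

r = Cov(p,q) / (s_p · s_q) = 24.65 / (13.18 × 2.79)
  = 24.65 / 36.7722 ≈ 0.6703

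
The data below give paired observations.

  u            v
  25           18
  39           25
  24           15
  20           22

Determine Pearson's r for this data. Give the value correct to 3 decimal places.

n = 4, Σu = 108, Σv = 80, Σu² = 3122, Σv² = 1658, Σuv = 2225
nΣuv − ΣuΣv = 8900 − 8640 = 260
nΣu² − (Σu)² = 12488 − 11664 = 824; nΣv² − (Σv)² = 6632 − 6400 = 232
r = 260 / √(824 × 232) = 260 / 437.2276 ≈ 0.595

0.595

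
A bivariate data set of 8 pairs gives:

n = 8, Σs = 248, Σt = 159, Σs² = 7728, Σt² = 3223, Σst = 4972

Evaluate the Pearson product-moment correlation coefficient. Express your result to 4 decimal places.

r = (nΣst − ΣsΣt) / √[(nΣs² − (Σs)²)(nΣt² − (Σt)²)]
Numerator: 8×4972 − 248×159 = 344
Denominator: √[(61824 − 61504)(25784 − 25281)] = √[320 × 503] = 401.1982
r = 344 / 401.1982 ≈ 0.8574

0.8574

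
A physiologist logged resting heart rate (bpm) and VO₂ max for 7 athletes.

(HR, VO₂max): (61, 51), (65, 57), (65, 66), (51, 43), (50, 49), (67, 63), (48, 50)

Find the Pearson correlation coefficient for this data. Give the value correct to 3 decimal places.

0.829

n = 7, Σx = 407, Σy = 379, Σx² = 24065, Σy² = 20925, Σxy = 22370
nΣxy − ΣxΣy = 156590 − 154253 = 2337
nΣx² − (Σx)² = 168455 − 165649 = 2806; nΣy² − (Σy)² = 146475 − 143641 = 2834
r = 2337 / √(2806 × 2834) = 2337 / 2819.9652 ≈ 0.829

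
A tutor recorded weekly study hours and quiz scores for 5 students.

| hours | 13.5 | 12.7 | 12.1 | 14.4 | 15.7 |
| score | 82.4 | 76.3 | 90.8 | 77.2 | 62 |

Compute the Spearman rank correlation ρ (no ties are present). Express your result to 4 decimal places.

-0.7000

Rank hours: 3, 2, 1, 4, 5
Rank score: 4, 2, 5, 3, 1
d = rank(hours) − rank(score): -1, 0, -4, 1, 4; Σd² = 34
ρ = 1 − 6Σd² / [n(n²−1)] = 1 − 6×34 / (5×24) = 1 − 204/120 ≈ -0.7000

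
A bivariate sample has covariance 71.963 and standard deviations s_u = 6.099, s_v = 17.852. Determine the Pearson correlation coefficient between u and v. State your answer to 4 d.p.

0.6609

r = Cov(u,v) / (s_u · s_v) = 71.963 / (6.099 × 17.852)
  = 71.963 / 108.8793 ≈ 0.6609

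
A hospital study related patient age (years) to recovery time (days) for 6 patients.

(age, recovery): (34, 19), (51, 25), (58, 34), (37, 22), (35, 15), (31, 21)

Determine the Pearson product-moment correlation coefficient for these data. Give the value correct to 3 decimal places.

n = 6, Σx = 246, Σy = 136, Σx² = 10676, Σy² = 3292, Σxy = 5883
nΣxy − ΣxΣy = 35298 − 33456 = 1842
nΣx² − (Σx)² = 64056 − 60516 = 3540; nΣy² − (Σy)² = 19752 − 18496 = 1256
r = 1842 / √(3540 × 1256) = 1842 / 2108.6109 ≈ 0.874

0.874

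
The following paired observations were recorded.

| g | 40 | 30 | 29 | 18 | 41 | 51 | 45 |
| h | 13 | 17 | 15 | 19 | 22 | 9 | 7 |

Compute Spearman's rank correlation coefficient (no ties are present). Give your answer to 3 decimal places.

-0.571

Rank g: 4, 3, 2, 1, 5, 7, 6
Rank h: 3, 5, 4, 6, 7, 2, 1
d = rank(g) − rank(h): 1, -2, -2, -5, -2, 5, 5; Σd² = 88
ρ = 1 − 6Σd² / [n(n²−1)] = 1 − 6×88 / (7×48) = 1 − 528/336 ≈ -0.571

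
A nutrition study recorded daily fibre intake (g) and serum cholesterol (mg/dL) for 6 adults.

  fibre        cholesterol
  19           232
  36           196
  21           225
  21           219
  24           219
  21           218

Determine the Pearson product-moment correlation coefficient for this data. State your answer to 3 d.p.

-0.947

n = 6, Σx = 142, Σy = 1309, Σx² = 3556, Σy² = 286311, Σxy = 30622
nΣxy − ΣxΣy = 183732 − 185878 = -2146
nΣx² − (Σx)² = 21336 − 20164 = 1172; nΣy² − (Σy)² = 1717866 − 1713481 = 4385
r = -2146 / √(1172 × 4385) = -2146 / 2266.9848 ≈ -0.947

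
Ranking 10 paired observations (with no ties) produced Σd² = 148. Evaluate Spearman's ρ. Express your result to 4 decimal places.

0.1030

ρ = 1 − 6Σd² / [n(n²−1)] = 1 − 6×148 / (10×99)
  = 1 − 888/990 = 1 − 0.89697 ≈ 0.1030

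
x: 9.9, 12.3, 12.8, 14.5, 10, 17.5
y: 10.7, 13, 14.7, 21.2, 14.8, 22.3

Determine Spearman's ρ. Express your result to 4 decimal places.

Rank x: 1, 3, 4, 5, 2, 6
Rank y: 1, 2, 3, 5, 4, 6
d = rank(x) − rank(y): 0, 1, 1, 0, -2, 0; Σd² = 6
ρ = 1 − 6Σd² / [n(n²−1)] = 1 − 6×6 / (6×35) = 1 − 36/210 ≈ 0.8286

0.8286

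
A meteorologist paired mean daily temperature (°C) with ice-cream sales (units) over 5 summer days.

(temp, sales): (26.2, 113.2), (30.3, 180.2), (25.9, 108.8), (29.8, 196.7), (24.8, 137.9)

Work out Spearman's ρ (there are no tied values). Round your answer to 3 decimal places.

Rank temp: 3, 5, 2, 4, 1
Rank sales: 2, 4, 1, 5, 3
d = rank(temp) − rank(sales): 1, 1, 1, -1, -2; Σd² = 8
ρ = 1 − 6Σd² / [n(n²−1)] = 1 − 6×8 / (5×24) = 1 − 48/120 ≈ 0.600

0.600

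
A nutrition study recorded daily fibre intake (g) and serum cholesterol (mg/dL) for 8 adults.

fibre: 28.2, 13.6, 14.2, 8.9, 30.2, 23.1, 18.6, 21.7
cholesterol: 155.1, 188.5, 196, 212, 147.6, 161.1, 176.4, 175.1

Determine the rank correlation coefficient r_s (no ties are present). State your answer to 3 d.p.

Rank fibre: 7, 2, 3, 1, 8, 6, 4, 5
Rank cholesterol: 2, 6, 7, 8, 1, 3, 5, 4
d = rank(fibre) − rank(cholesterol): 5, -4, -4, -7, 7, 3, -1, 1; Σd² = 166
ρ = 1 − 6Σd² / [n(n²−1)] = 1 − 6×166 / (8×63) = 1 − 996/504 ≈ -0.976

-0.976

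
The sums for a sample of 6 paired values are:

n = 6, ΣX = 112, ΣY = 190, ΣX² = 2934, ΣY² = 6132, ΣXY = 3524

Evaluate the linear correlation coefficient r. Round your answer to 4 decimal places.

r = (nΣXY − ΣXΣY) / √[(nΣX² − (ΣX)²)(nΣY² − (ΣY)²)]
Numerator: 6×3524 − 112×190 = -136
Denominator: √[(17604 − 12544)(36792 − 36100)] = √[5060 × 692] = 1871.2349
r = -136 / 1871.2349 ≈ -0.0727

-0.0727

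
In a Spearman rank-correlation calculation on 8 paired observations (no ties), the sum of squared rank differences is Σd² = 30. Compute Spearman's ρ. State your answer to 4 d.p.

0.6429

ρ = 1 − 6Σd² / [n(n²−1)] = 1 − 6×30 / (8×63)
  = 1 − 180/504 = 1 − 0.35714 ≈ 0.6429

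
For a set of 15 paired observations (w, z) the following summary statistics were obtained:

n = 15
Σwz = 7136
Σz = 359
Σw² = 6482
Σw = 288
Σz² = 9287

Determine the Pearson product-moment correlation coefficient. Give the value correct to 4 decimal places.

0.2989

r = (nΣwz − ΣwΣz) / √[(nΣw² − (Σw)²)(nΣz² − (Σz)²)]
Numerator: 15×7136 − 288×359 = 3648
Denominator: √[(97230 − 82944)(139305 − 128881)] = √[14286 × 10424] = 12203.1661
r = 3648 / 12203.1661 ≈ 0.2989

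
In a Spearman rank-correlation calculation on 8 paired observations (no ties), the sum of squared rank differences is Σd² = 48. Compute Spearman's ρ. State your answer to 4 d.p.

ρ = 1 − 6Σd² / [n(n²−1)] = 1 − 6×48 / (8×63)
  = 1 − 288/504 = 1 − 0.57143 ≈ 0.4286

0.4286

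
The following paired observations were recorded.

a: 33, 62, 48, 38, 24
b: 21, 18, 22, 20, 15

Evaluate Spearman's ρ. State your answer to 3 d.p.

Rank a: 2, 5, 4, 3, 1
Rank b: 4, 2, 5, 3, 1
d = rank(a) − rank(b): -2, 3, -1, 0, 0; Σd² = 14
ρ = 1 − 6Σd² / [n(n²−1)] = 1 − 6×14 / (5×24) = 1 − 84/120 ≈ 0.300

0.300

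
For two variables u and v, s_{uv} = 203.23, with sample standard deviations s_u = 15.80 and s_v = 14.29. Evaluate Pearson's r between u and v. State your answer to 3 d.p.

r = Cov(u,v) / (s_u · s_v) = 203.23 / (15.80 × 14.29)
  = 203.23 / 225.7820 ≈ 0.900

0.900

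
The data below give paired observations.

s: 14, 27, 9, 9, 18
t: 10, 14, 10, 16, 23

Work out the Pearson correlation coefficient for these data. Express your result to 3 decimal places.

0.260

n = 5, Σs = 77, Σt = 73, Σs² = 1411, Σt² = 1181, Σst = 1166
nΣst − ΣsΣt = 5830 − 5621 = 209
nΣs² − (Σs)² = 7055 − 5929 = 1126; nΣt² − (Σt)² = 5905 − 5329 = 576
r = 209 / √(1126 × 576) = 209 / 805.3422 ≈ 0.260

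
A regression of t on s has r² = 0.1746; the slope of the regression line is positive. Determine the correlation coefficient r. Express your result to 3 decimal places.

0.418

|r| = √0.1746 = 0.418
The association is positive, so r = 0.418.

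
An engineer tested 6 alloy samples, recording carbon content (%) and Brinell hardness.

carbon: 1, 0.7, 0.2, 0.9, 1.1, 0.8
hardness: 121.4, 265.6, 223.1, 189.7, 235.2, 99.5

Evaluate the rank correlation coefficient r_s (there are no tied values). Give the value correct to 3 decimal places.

-0.143

Rank carbon: 5, 2, 1, 4, 6, 3
Rank hardness: 2, 6, 4, 3, 5, 1
d = rank(carbon) − rank(hardness): 3, -4, -3, 1, 1, 2; Σd² = 40
ρ = 1 − 6Σd² / [n(n²−1)] = 1 − 6×40 / (6×35) = 1 − 240/210 ≈ -0.143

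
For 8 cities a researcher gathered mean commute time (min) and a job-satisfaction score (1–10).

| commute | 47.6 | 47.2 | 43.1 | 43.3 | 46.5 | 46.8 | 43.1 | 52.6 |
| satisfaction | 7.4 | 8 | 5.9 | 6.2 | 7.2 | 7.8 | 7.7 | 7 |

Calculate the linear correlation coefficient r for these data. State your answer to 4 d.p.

n = 8, Σx = 370.2, Σy = 57.2, Σx² = 17202.96, Σy² = 412.98, Σxy = 2652.5
nΣxy − ΣxΣy = 21220 − 21175.44 = 44.56
nΣx² − (Σx)² = 137623.68 − 137048.04 = 575.64; nΣy² − (Σy)² = 3303.84 − 3271.84 = 32
r = 44.56 / √(575.64 × 32) = 44.56 / 135.7221 ≈ 0.3283

0.3283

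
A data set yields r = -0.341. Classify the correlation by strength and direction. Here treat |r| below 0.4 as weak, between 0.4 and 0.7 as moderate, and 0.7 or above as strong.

r = -0.341 < 0 so the relationship is negative.
|r| = 0.341, which falls in the weak range.

weak negative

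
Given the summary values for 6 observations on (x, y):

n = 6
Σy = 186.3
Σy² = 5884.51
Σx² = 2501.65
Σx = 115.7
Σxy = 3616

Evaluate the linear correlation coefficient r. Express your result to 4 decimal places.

r = (nΣxy − ΣxΣy) / √[(nΣx² − (Σx)²)(nΣy² − (Σy)²)]
Numerator: 6×3616 − 115.7×186.3 = 141.09
Denominator: √[(15009.9 − 13386.49)(35307.06 − 34707.69)] = √[1623.41 × 599.37] = 986.4194
r = 141.09 / 986.4194 ≈ 0.1430

0.1430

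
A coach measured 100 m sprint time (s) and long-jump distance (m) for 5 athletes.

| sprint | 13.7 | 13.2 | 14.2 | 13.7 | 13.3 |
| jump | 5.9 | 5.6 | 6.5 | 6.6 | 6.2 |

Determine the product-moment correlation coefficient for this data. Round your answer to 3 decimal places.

n = 5, Σx = 68.1, Σy = 30.8, Σx² = 928.15, Σy² = 190.42, Σxy = 419.93
nΣxy − ΣxΣy = 2099.65 − 2097.48 = 2.17
nΣx² − (Σx)² = 4640.75 − 4637.61 = 3.14; nΣy² − (Σy)² = 952.1 − 948.64 = 3.46
r = 2.17 / √(3.14 × 3.46) = 2.17 / 3.2961 ≈ 0.658

0.658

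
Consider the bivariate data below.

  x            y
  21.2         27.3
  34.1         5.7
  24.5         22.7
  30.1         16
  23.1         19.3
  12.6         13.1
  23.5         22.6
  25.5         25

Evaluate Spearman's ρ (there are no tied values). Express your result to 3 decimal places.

Rank x: 2, 8, 5, 7, 3, 1, 4, 6
Rank y: 8, 1, 6, 3, 4, 2, 5, 7
d = rank(x) − rank(y): -6, 7, -1, 4, -1, -1, -1, -1; Σd² = 106
ρ = 1 − 6Σd² / [n(n²−1)] = 1 − 6×106 / (8×63) = 1 − 636/504 ≈ -0.262

-0.262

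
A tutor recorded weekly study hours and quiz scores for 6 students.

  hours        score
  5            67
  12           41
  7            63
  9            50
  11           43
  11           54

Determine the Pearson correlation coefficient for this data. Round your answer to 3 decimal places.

-0.913

n = 6, Σx = 55, Σy = 318, Σx² = 541, Σy² = 17404, Σxy = 2785
nΣxy − ΣxΣy = 16710 − 17490 = -780
nΣx² − (Σx)² = 3246 − 3025 = 221; nΣy² − (Σy)² = 104424 − 101124 = 3300
r = -780 / √(221 × 3300) = -780 / 853.9906 ≈ -0.913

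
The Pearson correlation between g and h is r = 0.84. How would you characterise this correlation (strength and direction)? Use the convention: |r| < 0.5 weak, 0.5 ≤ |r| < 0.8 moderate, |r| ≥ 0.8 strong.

strong positive

r = 0.84 > 0 so the relationship is positive.
|r| = 0.84, which falls in the strong range.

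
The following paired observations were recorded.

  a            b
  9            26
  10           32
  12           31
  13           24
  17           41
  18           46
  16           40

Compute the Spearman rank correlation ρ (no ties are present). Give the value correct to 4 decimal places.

Rank a: 1, 2, 3, 4, 6, 7, 5
Rank b: 2, 4, 3, 1, 6, 7, 5
d = rank(a) − rank(b): -1, -2, 0, 3, 0, 0, 0; Σd² = 14
ρ = 1 − 6Σd² / [n(n²−1)] = 1 − 6×14 / (7×48) = 1 − 84/336 ≈ 0.7500

0.7500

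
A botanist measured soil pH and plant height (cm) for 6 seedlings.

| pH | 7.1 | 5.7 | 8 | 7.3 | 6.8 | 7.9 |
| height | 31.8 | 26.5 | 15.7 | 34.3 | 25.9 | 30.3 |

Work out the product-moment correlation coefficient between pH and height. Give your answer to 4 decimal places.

-0.1857

n = 6, Σx = 42.8, Σy = 164.5, Σx² = 308.84, Σy² = 4725.37, Σxy = 1168.31
nΣxy − ΣxΣy = 7009.86 − 7040.6 = -30.74
nΣx² − (Σx)² = 1853.04 − 1831.84 = 21.2; nΣy² − (Σy)² = 28352.22 − 27060.25 = 1291.97
r = -30.74 / √(21.2 × 1291.97) = -30.74 / 165.4985 ≈ -0.1857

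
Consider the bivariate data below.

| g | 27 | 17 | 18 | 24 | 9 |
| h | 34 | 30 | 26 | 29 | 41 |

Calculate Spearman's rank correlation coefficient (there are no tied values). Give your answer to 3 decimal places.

Rank g: 5, 2, 3, 4, 1
Rank h: 4, 3, 1, 2, 5
d = rank(g) − rank(h): 1, -1, 2, 2, -4; Σd² = 26
ρ = 1 − 6Σd² / [n(n²−1)] = 1 − 6×26 / (5×24) = 1 − 156/120 ≈ -0.300

-0.300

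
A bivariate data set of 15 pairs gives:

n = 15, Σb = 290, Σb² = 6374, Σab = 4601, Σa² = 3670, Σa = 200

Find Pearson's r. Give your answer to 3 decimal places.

r = (nΣab − ΣaΣb) / √[(nΣa² − (Σa)²)(nΣb² − (Σb)²)]
Numerator: 15×4601 − 200×290 = 11015
Denominator: √[(55050 − 40000)(95610 − 84100)] = √[15050 × 11510] = 13161.5159
r = 11015 / 13161.5159 ≈ 0.837

0.837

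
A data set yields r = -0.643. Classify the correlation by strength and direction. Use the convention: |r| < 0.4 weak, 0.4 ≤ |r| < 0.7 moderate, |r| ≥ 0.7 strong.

moderate negative

r = -0.643 < 0 so the relationship is negative.
|r| = 0.643, which falls in the moderate range.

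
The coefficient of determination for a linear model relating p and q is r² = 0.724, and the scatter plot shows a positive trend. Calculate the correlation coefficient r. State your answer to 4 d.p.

|r| = √0.724 = 0.8509
The association is positive, so r = 0.8509.

0.8509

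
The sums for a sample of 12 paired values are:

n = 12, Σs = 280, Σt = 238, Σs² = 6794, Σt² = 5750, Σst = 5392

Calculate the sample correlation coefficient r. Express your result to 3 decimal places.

r = (nΣst − ΣsΣt) / √[(nΣs² − (Σs)²)(nΣt² − (Σt)²)]
Numerator: 12×5392 − 280×238 = -1936
Denominator: √[(81528 − 78400)(69000 − 56644)] = √[3128 × 12356] = 6216.8777
r = -1936 / 6216.8777 ≈ -0.311

-0.311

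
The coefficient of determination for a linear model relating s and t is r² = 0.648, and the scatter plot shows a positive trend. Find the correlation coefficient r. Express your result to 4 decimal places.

|r| = √0.648 = 0.8050
The association is positive, so r = 0.8050.

0.8050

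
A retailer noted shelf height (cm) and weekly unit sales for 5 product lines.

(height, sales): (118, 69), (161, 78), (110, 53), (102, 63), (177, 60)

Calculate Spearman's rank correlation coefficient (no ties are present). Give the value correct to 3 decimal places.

0.200

Rank height: 3, 4, 2, 1, 5
Rank sales: 4, 5, 1, 3, 2
d = rank(height) − rank(sales): -1, -1, 1, -2, 3; Σd² = 16
ρ = 1 − 6Σd² / [n(n²−1)] = 1 − 6×16 / (5×24) = 1 − 96/120 ≈ 0.200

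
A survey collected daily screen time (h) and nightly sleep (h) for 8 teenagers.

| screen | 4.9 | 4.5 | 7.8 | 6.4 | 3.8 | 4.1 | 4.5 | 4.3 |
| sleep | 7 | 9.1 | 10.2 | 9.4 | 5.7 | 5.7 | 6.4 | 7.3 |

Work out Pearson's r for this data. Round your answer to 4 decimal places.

n = 8, Σx = 40.3, Σy = 60.8, Σx² = 216.05, Σy² = 483.44, Σxy = 320.19
nΣxy − ΣxΣy = 2561.52 − 2450.24 = 111.28
nΣx² − (Σx)² = 1728.4 − 1624.09 = 104.31; nΣy² − (Σy)² = 3867.52 − 3696.64 = 170.88
r = 111.28 / √(104.31 × 170.88) = 111.28 / 133.5084 ≈ 0.8335

0.8335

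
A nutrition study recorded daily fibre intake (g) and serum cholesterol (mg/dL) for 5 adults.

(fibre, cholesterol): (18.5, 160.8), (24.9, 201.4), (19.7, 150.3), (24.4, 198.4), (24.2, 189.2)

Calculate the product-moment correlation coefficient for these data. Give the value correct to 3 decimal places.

0.946

n = 5, Σx = 111.7, Σy = 900.1, Σx² = 2531.35, Σy² = 164167.89, Σxy = 20370.17
nΣxy − ΣxΣy = 101850.85 − 100541.17 = 1309.68
nΣx² − (Σx)² = 12656.75 − 12476.89 = 179.86; nΣy² − (Σy)² = 820839.45 − 810180.01 = 10659.44
r = 1309.68 / √(179.86 × 10659.44) = 1309.68 / 1384.6324 ≈ 0.946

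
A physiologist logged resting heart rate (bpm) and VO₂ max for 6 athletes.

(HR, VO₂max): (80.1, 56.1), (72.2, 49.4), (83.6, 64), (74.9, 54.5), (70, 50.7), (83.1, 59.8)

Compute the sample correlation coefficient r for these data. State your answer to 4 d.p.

0.9355

n = 6, Σx = 463.9, Σy = 334.5, Σx² = 36033.43, Σy² = 18800.35, Σxy = 26011.12
nΣxy − ΣxΣy = 156066.72 − 155174.55 = 892.17
nΣx² − (Σx)² = 216200.58 − 215203.21 = 997.37; nΣy² − (Σy)² = 112802.1 − 111890.25 = 911.85
r = 892.17 / √(997.37 × 911.85) = 892.17 / 953.6518 ≈ 0.9355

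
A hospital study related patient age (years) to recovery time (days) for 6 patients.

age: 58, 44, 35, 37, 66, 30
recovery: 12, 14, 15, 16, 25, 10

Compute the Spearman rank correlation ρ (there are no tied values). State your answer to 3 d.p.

0.486

Rank age: 5, 4, 2, 3, 6, 1
Rank recovery: 2, 3, 4, 5, 6, 1
d = rank(age) − rank(recovery): 3, 1, -2, -2, 0, 0; Σd² = 18
ρ = 1 − 6Σd² / [n(n²−1)] = 1 − 6×18 / (6×35) = 1 − 108/210 ≈ 0.486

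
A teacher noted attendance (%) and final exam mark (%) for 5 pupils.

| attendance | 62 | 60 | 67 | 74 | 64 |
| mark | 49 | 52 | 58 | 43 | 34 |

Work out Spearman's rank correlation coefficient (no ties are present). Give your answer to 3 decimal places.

-0.200

Rank attendance: 2, 1, 4, 5, 3
Rank mark: 3, 4, 5, 2, 1
d = rank(attendance) − rank(mark): -1, -3, -1, 3, 2; Σd² = 24
ρ = 1 − 6Σd² / [n(n²−1)] = 1 − 6×24 / (5×24) = 1 − 144/120 ≈ -0.200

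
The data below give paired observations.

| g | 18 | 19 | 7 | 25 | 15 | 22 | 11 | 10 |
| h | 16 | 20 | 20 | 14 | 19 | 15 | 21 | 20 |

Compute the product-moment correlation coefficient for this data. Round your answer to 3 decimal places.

-0.831

n = 8, Σg = 127, Σh = 145, Σg² = 2289, Σh² = 2679, Σgh = 2204
nΣgh − ΣgΣh = 17632 − 18415 = -783
nΣg² − (Σg)² = 18312 − 16129 = 2183; nΣh² − (Σh)² = 21432 − 21025 = 407
r = -783 / √(2183 × 407) = -783 / 942.5927 ≈ -0.831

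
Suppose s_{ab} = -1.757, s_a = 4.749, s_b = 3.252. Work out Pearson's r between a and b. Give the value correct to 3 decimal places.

r = Cov(a,b) / (s_a · s_b) = -1.757 / (4.749 × 3.252)
  = -1.757 / 15.4437 ≈ -0.114

-0.114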